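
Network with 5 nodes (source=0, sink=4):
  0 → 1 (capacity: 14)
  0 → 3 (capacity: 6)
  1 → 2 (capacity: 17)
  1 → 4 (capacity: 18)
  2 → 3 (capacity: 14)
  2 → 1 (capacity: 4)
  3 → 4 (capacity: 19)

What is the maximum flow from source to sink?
Maximum flow = 20

Max flow: 20

Flow assignment:
  0 → 1: 14/14
  0 → 3: 6/6
  1 → 4: 14/18
  3 → 4: 6/19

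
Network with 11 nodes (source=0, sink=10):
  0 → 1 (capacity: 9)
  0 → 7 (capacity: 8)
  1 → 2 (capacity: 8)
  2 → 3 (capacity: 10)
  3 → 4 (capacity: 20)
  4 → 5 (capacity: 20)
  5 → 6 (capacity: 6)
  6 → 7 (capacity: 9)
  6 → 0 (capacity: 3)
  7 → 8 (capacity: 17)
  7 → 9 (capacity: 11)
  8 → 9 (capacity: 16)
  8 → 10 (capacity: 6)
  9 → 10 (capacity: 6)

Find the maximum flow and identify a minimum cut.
Max flow = 12, Min cut edges: (8,10), (9,10)

Maximum flow: 12
Minimum cut: (8,10), (9,10)
Partition: S = [0, 1, 2, 3, 4, 5, 6, 7, 8, 9], T = [10]

Max-flow min-cut theorem verified: both equal 12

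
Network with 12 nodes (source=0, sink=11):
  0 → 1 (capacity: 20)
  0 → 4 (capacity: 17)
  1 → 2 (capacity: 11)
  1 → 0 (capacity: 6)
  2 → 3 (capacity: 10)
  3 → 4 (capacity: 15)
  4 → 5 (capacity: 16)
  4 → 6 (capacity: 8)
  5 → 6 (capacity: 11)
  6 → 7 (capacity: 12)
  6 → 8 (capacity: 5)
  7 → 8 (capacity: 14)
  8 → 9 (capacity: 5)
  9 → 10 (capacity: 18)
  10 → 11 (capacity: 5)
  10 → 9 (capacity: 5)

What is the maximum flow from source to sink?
Maximum flow = 5

Max flow: 5

Flow assignment:
  0 → 1: 5/20
  1 → 2: 5/11
  2 → 3: 5/10
  3 → 4: 5/15
  4 → 5: 5/16
  5 → 6: 5/11
  6 → 8: 5/5
  8 → 9: 5/5
  9 → 10: 5/18
  10 → 11: 5/5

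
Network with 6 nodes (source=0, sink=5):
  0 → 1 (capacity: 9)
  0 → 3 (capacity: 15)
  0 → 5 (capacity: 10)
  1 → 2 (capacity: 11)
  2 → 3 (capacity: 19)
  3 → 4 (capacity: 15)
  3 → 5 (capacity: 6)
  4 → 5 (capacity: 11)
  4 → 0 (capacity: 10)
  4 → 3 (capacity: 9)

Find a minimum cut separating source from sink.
Min cut value = 27, edges: (0,5), (3,5), (4,5)

Min cut value: 27
Partition: S = [0, 1, 2, 3, 4], T = [5]
Cut edges: (0,5), (3,5), (4,5)

By max-flow min-cut theorem, max flow = min cut = 27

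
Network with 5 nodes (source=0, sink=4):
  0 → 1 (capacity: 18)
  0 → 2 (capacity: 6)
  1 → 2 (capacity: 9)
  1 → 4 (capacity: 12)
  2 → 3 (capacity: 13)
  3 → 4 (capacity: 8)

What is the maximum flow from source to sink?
Maximum flow = 20

Max flow: 20

Flow assignment:
  0 → 1: 18/18
  0 → 2: 2/6
  1 → 2: 6/9
  1 → 4: 12/12
  2 → 3: 8/13
  3 → 4: 8/8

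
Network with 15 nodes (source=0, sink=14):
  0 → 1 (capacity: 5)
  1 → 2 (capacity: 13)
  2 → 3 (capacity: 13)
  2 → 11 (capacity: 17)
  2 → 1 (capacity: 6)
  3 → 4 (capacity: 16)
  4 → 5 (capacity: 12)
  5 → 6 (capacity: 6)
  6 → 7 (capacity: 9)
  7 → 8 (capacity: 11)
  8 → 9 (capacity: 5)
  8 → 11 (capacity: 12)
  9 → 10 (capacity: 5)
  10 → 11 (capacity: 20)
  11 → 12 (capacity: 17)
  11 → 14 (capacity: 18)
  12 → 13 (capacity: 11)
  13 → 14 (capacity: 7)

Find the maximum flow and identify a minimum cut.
Max flow = 5, Min cut edges: (0,1)

Maximum flow: 5
Minimum cut: (0,1)
Partition: S = [0], T = [1, 2, 3, 4, 5, 6, 7, 8, 9, 10, 11, 12, 13, 14]

Max-flow min-cut theorem verified: both equal 5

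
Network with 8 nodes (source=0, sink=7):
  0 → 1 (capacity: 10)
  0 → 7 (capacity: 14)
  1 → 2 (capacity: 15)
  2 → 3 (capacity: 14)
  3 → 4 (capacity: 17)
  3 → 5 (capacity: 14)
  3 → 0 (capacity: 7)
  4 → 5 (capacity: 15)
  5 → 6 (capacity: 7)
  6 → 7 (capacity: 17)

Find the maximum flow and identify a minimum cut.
Max flow = 21, Min cut edges: (0,7), (5,6)

Maximum flow: 21
Minimum cut: (0,7), (5,6)
Partition: S = [0, 1, 2, 3, 4, 5], T = [6, 7]

Max-flow min-cut theorem verified: both equal 21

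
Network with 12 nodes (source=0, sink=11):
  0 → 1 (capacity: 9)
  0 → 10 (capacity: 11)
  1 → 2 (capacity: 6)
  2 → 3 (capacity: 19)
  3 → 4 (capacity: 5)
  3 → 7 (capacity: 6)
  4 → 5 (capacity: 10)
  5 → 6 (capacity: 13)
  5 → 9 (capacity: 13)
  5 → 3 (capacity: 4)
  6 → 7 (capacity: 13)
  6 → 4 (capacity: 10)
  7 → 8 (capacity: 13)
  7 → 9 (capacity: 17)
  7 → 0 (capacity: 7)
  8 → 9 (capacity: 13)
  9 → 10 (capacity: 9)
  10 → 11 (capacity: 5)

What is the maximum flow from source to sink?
Maximum flow = 5

Max flow: 5

Flow assignment:
  0 → 1: 6/9
  1 → 2: 6/6
  2 → 3: 6/19
  3 → 7: 6/6
  7 → 9: 5/17
  7 → 0: 1/7
  9 → 10: 5/9
  10 → 11: 5/5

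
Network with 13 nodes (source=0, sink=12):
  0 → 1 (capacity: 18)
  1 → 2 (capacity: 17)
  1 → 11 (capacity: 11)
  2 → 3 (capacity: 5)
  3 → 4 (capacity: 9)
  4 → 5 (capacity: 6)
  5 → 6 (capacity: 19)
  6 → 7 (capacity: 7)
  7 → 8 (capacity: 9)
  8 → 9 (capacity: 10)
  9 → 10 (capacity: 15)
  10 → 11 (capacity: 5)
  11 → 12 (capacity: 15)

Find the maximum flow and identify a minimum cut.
Max flow = 15, Min cut edges: (11,12)

Maximum flow: 15
Minimum cut: (11,12)
Partition: S = [0, 1, 2, 3, 4, 5, 6, 7, 8, 9, 10, 11], T = [12]

Max-flow min-cut theorem verified: both equal 15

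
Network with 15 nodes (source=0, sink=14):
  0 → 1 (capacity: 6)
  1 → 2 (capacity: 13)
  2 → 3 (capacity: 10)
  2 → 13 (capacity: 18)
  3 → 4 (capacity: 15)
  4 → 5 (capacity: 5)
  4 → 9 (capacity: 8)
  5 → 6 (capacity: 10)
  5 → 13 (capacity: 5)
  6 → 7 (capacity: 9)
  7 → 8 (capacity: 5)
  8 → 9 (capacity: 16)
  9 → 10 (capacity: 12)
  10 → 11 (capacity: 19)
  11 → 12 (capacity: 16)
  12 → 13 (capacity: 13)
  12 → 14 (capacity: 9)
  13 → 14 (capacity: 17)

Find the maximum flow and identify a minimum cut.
Max flow = 6, Min cut edges: (0,1)

Maximum flow: 6
Minimum cut: (0,1)
Partition: S = [0], T = [1, 2, 3, 4, 5, 6, 7, 8, 9, 10, 11, 12, 13, 14]

Max-flow min-cut theorem verified: both equal 6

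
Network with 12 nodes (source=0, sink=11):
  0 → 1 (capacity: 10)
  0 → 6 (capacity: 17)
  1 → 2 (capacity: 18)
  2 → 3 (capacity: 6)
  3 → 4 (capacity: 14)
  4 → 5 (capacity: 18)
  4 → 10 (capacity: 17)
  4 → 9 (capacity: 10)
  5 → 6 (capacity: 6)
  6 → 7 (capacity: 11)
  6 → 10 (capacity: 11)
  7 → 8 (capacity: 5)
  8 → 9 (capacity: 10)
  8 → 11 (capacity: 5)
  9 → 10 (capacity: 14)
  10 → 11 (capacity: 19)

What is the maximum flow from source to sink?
Maximum flow = 22

Max flow: 22

Flow assignment:
  0 → 1: 6/10
  0 → 6: 16/17
  1 → 2: 6/18
  2 → 3: 6/6
  3 → 4: 6/14
  4 → 10: 6/17
  6 → 7: 5/11
  6 → 10: 11/11
  7 → 8: 5/5
  8 → 11: 5/5
  10 → 11: 17/19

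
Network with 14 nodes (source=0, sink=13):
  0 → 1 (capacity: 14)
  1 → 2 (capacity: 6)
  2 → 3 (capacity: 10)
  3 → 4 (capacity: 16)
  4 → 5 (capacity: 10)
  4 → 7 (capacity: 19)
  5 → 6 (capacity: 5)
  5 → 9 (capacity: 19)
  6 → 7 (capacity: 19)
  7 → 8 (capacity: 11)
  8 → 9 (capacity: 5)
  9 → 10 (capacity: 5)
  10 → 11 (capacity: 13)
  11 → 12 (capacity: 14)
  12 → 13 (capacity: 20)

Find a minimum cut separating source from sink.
Min cut value = 5, edges: (9,10)

Min cut value: 5
Partition: S = [0, 1, 2, 3, 4, 5, 6, 7, 8, 9], T = [10, 11, 12, 13]
Cut edges: (9,10)

By max-flow min-cut theorem, max flow = min cut = 5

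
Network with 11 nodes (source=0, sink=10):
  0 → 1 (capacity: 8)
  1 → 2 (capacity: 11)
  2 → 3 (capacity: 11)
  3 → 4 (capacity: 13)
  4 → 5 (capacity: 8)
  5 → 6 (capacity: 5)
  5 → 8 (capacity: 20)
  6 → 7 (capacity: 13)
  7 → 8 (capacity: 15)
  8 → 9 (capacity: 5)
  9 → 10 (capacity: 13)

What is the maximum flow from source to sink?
Maximum flow = 5

Max flow: 5

Flow assignment:
  0 → 1: 5/8
  1 → 2: 5/11
  2 → 3: 5/11
  3 → 4: 5/13
  4 → 5: 5/8
  5 → 8: 5/20
  8 → 9: 5/5
  9 → 10: 5/13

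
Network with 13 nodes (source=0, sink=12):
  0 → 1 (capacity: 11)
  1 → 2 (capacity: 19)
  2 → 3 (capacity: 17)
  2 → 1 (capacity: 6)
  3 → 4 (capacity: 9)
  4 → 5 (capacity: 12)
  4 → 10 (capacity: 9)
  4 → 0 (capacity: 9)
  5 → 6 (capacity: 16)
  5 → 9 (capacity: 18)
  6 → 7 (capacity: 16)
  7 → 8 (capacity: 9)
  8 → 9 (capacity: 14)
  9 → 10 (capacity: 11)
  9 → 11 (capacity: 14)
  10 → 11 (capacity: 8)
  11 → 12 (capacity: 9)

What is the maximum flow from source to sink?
Maximum flow = 9

Max flow: 9

Flow assignment:
  0 → 1: 9/11
  1 → 2: 9/19
  2 → 3: 9/17
  3 → 4: 9/9
  4 → 5: 1/12
  4 → 10: 8/9
  5 → 9: 1/18
  9 → 11: 1/14
  10 → 11: 8/8
  11 → 12: 9/9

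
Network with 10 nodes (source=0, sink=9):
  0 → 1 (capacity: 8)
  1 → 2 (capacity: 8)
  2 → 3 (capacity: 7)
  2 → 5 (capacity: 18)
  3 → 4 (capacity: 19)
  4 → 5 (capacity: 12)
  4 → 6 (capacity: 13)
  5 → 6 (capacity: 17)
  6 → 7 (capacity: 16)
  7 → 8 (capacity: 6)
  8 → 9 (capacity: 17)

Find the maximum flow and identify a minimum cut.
Max flow = 6, Min cut edges: (7,8)

Maximum flow: 6
Minimum cut: (7,8)
Partition: S = [0, 1, 2, 3, 4, 5, 6, 7], T = [8, 9]

Max-flow min-cut theorem verified: both equal 6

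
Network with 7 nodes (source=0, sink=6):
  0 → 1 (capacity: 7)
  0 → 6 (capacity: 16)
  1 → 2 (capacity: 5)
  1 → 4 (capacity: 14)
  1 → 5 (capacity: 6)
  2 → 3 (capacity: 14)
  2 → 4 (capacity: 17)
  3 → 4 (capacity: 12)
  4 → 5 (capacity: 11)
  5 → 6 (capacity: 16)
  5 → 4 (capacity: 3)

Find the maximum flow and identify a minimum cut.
Max flow = 23, Min cut edges: (0,1), (0,6)

Maximum flow: 23
Minimum cut: (0,1), (0,6)
Partition: S = [0], T = [1, 2, 3, 4, 5, 6]

Max-flow min-cut theorem verified: both equal 23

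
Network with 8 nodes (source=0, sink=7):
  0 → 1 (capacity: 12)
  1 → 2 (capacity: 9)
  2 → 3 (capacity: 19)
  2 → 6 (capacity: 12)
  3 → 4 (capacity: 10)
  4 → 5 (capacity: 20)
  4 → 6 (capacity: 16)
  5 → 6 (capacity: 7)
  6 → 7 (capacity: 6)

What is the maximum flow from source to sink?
Maximum flow = 6

Max flow: 6

Flow assignment:
  0 → 1: 6/12
  1 → 2: 6/9
  2 → 6: 6/12
  6 → 7: 6/6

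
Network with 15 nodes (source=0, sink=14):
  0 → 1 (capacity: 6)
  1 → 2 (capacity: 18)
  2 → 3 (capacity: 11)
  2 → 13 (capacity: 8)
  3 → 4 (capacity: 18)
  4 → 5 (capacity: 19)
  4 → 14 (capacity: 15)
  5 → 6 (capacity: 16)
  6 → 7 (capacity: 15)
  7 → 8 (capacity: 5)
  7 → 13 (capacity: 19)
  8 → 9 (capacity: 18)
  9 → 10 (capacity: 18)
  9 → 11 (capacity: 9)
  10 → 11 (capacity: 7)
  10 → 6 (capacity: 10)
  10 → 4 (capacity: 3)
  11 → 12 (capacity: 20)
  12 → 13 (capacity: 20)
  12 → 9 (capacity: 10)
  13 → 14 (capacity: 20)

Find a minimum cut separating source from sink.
Min cut value = 6, edges: (0,1)

Min cut value: 6
Partition: S = [0], T = [1, 2, 3, 4, 5, 6, 7, 8, 9, 10, 11, 12, 13, 14]
Cut edges: (0,1)

By max-flow min-cut theorem, max flow = min cut = 6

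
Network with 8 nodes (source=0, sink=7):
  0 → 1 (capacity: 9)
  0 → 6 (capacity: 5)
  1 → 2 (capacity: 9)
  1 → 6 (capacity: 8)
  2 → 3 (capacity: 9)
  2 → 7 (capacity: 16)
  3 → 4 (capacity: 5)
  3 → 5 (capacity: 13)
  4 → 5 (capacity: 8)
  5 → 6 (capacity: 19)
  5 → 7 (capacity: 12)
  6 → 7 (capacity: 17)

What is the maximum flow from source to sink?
Maximum flow = 14

Max flow: 14

Flow assignment:
  0 → 1: 9/9
  0 → 6: 5/5
  1 → 2: 9/9
  2 → 7: 9/16
  6 → 7: 5/17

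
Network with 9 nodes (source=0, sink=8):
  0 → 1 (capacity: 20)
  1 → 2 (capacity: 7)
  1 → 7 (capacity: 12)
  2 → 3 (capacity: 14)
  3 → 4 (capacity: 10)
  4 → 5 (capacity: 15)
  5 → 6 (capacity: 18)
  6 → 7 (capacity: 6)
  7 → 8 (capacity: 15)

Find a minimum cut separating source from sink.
Min cut value = 15, edges: (7,8)

Min cut value: 15
Partition: S = [0, 1, 2, 3, 4, 5, 6, 7], T = [8]
Cut edges: (7,8)

By max-flow min-cut theorem, max flow = min cut = 15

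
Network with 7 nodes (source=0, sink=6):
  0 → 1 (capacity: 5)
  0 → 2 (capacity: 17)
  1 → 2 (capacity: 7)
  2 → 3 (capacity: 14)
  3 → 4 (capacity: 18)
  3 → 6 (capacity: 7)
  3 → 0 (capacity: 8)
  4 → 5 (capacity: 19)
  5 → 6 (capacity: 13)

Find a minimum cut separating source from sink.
Min cut value = 14, edges: (2,3)

Min cut value: 14
Partition: S = [0, 1, 2], T = [3, 4, 5, 6]
Cut edges: (2,3)

By max-flow min-cut theorem, max flow = min cut = 14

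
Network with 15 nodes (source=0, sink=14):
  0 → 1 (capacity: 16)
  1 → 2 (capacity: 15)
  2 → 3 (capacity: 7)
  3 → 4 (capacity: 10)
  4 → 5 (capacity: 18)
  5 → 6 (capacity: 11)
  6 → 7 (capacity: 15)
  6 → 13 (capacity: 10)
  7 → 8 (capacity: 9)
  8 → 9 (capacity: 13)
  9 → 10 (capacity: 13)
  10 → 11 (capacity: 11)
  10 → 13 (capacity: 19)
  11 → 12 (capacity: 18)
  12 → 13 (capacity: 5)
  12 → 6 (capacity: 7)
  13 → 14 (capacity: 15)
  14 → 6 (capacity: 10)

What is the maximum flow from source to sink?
Maximum flow = 7

Max flow: 7

Flow assignment:
  0 → 1: 7/16
  1 → 2: 7/15
  2 → 3: 7/7
  3 → 4: 7/10
  4 → 5: 7/18
  5 → 6: 7/11
  6 → 13: 7/10
  13 → 14: 7/15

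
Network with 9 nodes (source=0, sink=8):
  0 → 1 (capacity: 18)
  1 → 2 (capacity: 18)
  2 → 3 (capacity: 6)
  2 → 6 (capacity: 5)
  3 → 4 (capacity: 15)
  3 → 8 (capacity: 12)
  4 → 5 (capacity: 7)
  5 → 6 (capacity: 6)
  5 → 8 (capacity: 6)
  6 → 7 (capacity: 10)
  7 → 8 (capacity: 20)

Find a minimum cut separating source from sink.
Min cut value = 11, edges: (2,3), (2,6)

Min cut value: 11
Partition: S = [0, 1, 2], T = [3, 4, 5, 6, 7, 8]
Cut edges: (2,3), (2,6)

By max-flow min-cut theorem, max flow = min cut = 11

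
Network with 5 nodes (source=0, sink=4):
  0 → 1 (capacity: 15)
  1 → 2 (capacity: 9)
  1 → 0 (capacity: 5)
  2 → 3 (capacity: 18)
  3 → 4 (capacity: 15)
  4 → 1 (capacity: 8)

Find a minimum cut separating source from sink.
Min cut value = 9, edges: (1,2)

Min cut value: 9
Partition: S = [0, 1], T = [2, 3, 4]
Cut edges: (1,2)

By max-flow min-cut theorem, max flow = min cut = 9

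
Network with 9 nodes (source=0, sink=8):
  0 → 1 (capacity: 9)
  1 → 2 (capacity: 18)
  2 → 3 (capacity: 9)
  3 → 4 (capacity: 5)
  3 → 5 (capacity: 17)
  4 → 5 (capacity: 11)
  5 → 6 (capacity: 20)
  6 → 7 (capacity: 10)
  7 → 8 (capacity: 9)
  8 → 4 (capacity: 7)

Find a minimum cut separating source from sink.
Min cut value = 9, edges: (7,8)

Min cut value: 9
Partition: S = [0, 1, 2, 3, 4, 5, 6, 7], T = [8]
Cut edges: (7,8)

By max-flow min-cut theorem, max flow = min cut = 9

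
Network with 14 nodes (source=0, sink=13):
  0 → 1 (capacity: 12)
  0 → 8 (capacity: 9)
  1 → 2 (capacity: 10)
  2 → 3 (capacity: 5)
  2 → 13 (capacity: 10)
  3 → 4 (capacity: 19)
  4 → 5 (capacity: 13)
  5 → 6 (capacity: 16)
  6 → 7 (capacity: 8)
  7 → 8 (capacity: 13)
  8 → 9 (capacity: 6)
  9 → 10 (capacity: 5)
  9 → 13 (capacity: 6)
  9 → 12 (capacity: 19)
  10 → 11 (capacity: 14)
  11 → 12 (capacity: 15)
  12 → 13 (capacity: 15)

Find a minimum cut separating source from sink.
Min cut value = 16, edges: (2,13), (8,9)

Min cut value: 16
Partition: S = [0, 1, 2, 3, 4, 5, 6, 7, 8], T = [9, 10, 11, 12, 13]
Cut edges: (2,13), (8,9)

By max-flow min-cut theorem, max flow = min cut = 16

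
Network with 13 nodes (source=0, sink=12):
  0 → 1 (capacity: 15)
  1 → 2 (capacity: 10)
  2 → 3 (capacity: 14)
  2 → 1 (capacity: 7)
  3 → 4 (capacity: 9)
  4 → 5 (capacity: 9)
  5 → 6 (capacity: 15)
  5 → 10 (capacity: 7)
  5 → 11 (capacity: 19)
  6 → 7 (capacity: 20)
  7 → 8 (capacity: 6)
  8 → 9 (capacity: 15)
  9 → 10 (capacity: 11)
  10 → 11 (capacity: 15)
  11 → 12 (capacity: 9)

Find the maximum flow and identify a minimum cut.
Max flow = 9, Min cut edges: (11,12)

Maximum flow: 9
Minimum cut: (11,12)
Partition: S = [0, 1, 2, 3, 4, 5, 6, 7, 8, 9, 10, 11], T = [12]

Max-flow min-cut theorem verified: both equal 9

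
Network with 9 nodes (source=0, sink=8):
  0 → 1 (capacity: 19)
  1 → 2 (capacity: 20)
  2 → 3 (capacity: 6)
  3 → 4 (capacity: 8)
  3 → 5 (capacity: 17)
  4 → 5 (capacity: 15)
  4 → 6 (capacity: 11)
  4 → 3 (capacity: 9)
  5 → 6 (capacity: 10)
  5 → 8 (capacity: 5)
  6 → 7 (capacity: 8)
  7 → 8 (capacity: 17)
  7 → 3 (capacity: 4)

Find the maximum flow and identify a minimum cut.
Max flow = 6, Min cut edges: (2,3)

Maximum flow: 6
Minimum cut: (2,3)
Partition: S = [0, 1, 2], T = [3, 4, 5, 6, 7, 8]

Max-flow min-cut theorem verified: both equal 6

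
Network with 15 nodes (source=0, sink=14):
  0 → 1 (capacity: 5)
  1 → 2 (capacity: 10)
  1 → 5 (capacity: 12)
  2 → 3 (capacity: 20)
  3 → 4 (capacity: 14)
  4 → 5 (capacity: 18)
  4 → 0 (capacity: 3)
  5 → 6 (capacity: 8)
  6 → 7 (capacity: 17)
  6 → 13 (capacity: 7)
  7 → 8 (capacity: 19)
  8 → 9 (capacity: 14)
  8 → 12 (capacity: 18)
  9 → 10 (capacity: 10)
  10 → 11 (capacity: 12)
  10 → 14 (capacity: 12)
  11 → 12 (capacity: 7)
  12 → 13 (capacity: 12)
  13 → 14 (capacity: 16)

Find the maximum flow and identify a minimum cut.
Max flow = 5, Min cut edges: (0,1)

Maximum flow: 5
Minimum cut: (0,1)
Partition: S = [0], T = [1, 2, 3, 4, 5, 6, 7, 8, 9, 10, 11, 12, 13, 14]

Max-flow min-cut theorem verified: both equal 5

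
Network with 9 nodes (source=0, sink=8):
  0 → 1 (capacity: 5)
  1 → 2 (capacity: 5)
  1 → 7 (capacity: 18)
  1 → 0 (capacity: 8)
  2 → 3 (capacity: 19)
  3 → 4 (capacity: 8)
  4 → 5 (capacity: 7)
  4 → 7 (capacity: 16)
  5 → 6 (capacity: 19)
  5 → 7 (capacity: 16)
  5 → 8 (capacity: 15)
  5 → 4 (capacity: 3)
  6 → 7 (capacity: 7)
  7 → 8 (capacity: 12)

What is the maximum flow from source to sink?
Maximum flow = 5

Max flow: 5

Flow assignment:
  0 → 1: 5/5
  1 → 7: 5/18
  7 → 8: 5/12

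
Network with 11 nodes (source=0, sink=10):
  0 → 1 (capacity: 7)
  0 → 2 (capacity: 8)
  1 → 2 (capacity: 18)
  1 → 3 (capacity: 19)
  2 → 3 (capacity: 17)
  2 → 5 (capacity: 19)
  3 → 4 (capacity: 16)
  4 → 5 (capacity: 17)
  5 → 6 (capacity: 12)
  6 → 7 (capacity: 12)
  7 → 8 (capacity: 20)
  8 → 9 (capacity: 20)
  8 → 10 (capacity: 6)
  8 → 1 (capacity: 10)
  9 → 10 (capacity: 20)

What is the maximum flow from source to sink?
Maximum flow = 12

Max flow: 12

Flow assignment:
  0 → 1: 7/7
  0 → 2: 5/8
  1 → 2: 7/18
  2 → 5: 12/19
  5 → 6: 12/12
  6 → 7: 12/12
  7 → 8: 12/20
  8 → 9: 6/20
  8 → 10: 6/6
  9 → 10: 6/20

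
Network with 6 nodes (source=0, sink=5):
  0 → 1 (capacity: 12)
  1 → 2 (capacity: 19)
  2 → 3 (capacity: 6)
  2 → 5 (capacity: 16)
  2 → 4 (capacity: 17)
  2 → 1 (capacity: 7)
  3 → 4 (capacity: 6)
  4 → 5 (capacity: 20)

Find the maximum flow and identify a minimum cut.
Max flow = 12, Min cut edges: (0,1)

Maximum flow: 12
Minimum cut: (0,1)
Partition: S = [0], T = [1, 2, 3, 4, 5]

Max-flow min-cut theorem verified: both equal 12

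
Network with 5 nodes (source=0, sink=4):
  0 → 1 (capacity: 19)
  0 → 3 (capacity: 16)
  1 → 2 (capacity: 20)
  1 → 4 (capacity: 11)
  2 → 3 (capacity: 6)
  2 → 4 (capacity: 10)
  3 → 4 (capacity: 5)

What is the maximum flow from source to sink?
Maximum flow = 24

Max flow: 24

Flow assignment:
  0 → 1: 19/19
  0 → 3: 5/16
  1 → 2: 8/20
  1 → 4: 11/11
  2 → 4: 8/10
  3 → 4: 5/5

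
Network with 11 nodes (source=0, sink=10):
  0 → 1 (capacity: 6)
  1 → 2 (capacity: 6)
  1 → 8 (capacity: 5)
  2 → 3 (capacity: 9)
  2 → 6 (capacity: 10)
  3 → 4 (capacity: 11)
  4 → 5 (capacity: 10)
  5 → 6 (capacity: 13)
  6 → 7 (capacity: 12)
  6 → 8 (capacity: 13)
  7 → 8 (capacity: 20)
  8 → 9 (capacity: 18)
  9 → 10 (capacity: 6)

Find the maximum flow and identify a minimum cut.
Max flow = 6, Min cut edges: (9,10)

Maximum flow: 6
Minimum cut: (9,10)
Partition: S = [0, 1, 2, 3, 4, 5, 6, 7, 8, 9], T = [10]

Max-flow min-cut theorem verified: both equal 6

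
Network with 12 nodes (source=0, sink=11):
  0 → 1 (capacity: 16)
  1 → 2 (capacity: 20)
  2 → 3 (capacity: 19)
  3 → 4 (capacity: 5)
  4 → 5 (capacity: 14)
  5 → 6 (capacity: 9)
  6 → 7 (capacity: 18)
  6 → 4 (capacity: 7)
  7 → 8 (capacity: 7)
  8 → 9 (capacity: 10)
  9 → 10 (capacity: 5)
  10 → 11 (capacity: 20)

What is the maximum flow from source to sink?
Maximum flow = 5

Max flow: 5

Flow assignment:
  0 → 1: 5/16
  1 → 2: 5/20
  2 → 3: 5/19
  3 → 4: 5/5
  4 → 5: 5/14
  5 → 6: 5/9
  6 → 7: 5/18
  7 → 8: 5/7
  8 → 9: 5/10
  9 → 10: 5/5
  10 → 11: 5/20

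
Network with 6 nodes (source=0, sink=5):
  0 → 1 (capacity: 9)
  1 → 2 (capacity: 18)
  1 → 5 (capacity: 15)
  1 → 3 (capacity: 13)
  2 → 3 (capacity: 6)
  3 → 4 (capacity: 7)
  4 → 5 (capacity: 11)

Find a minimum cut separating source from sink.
Min cut value = 9, edges: (0,1)

Min cut value: 9
Partition: S = [0], T = [1, 2, 3, 4, 5]
Cut edges: (0,1)

By max-flow min-cut theorem, max flow = min cut = 9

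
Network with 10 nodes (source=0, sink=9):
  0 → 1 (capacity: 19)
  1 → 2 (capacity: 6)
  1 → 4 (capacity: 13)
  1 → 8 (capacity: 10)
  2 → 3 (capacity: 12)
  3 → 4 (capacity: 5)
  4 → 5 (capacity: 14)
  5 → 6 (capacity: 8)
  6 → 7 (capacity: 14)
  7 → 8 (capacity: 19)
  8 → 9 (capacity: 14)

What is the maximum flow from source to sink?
Maximum flow = 14

Max flow: 14

Flow assignment:
  0 → 1: 14/19
  1 → 4: 8/13
  1 → 8: 6/10
  4 → 5: 8/14
  5 → 6: 8/8
  6 → 7: 8/14
  7 → 8: 8/19
  8 → 9: 14/14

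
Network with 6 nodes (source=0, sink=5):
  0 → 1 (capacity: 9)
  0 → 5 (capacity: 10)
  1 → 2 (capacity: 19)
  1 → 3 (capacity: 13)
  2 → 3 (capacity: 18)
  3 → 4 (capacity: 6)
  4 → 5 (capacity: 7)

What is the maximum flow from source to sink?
Maximum flow = 16

Max flow: 16

Flow assignment:
  0 → 1: 6/9
  0 → 5: 10/10
  1 → 3: 6/13
  3 → 4: 6/6
  4 → 5: 6/7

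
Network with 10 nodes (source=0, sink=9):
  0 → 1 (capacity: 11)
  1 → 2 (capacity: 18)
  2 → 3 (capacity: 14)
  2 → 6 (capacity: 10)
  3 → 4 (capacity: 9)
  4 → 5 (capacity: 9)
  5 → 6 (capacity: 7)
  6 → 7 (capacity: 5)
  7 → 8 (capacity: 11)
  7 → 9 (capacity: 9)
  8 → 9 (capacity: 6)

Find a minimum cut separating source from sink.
Min cut value = 5, edges: (6,7)

Min cut value: 5
Partition: S = [0, 1, 2, 3, 4, 5, 6], T = [7, 8, 9]
Cut edges: (6,7)

By max-flow min-cut theorem, max flow = min cut = 5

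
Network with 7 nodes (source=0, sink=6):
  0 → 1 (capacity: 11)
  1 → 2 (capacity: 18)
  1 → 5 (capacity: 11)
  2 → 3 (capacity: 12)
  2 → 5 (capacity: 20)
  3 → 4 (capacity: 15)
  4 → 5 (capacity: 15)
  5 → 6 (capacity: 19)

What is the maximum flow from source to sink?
Maximum flow = 11

Max flow: 11

Flow assignment:
  0 → 1: 11/11
  1 → 5: 11/11
  5 → 6: 11/19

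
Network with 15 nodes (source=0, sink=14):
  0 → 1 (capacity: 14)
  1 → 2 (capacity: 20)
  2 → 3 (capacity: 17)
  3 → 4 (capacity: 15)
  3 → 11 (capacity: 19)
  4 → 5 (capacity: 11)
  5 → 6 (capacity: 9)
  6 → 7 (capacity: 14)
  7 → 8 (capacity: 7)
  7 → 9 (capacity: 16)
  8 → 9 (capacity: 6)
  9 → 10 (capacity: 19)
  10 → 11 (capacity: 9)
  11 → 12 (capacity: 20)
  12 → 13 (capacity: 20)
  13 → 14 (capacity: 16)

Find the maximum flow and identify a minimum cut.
Max flow = 14, Min cut edges: (0,1)

Maximum flow: 14
Minimum cut: (0,1)
Partition: S = [0], T = [1, 2, 3, 4, 5, 6, 7, 8, 9, 10, 11, 12, 13, 14]

Max-flow min-cut theorem verified: both equal 14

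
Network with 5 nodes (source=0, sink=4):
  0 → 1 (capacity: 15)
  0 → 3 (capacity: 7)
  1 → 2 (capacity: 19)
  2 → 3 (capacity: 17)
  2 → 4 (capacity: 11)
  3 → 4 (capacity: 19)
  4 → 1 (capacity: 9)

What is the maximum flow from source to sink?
Maximum flow = 22

Max flow: 22

Flow assignment:
  0 → 1: 15/15
  0 → 3: 7/7
  1 → 2: 15/19
  2 → 3: 4/17
  2 → 4: 11/11
  3 → 4: 11/19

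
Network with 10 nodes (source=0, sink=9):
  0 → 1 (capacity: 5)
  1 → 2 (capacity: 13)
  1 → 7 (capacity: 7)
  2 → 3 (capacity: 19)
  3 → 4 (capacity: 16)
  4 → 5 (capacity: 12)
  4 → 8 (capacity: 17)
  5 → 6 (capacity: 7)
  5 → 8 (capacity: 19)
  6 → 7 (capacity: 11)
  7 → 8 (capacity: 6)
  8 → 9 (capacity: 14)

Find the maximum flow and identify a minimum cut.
Max flow = 5, Min cut edges: (0,1)

Maximum flow: 5
Minimum cut: (0,1)
Partition: S = [0], T = [1, 2, 3, 4, 5, 6, 7, 8, 9]

Max-flow min-cut theorem verified: both equal 5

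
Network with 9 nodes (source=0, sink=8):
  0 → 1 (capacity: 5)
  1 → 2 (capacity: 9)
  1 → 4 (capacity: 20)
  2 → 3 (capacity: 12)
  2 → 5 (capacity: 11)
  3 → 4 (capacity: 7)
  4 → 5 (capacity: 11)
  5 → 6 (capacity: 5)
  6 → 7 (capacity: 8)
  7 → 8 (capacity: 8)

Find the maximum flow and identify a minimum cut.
Max flow = 5, Min cut edges: (5,6)

Maximum flow: 5
Minimum cut: (5,6)
Partition: S = [0, 1, 2, 3, 4, 5], T = [6, 7, 8]

Max-flow min-cut theorem verified: both equal 5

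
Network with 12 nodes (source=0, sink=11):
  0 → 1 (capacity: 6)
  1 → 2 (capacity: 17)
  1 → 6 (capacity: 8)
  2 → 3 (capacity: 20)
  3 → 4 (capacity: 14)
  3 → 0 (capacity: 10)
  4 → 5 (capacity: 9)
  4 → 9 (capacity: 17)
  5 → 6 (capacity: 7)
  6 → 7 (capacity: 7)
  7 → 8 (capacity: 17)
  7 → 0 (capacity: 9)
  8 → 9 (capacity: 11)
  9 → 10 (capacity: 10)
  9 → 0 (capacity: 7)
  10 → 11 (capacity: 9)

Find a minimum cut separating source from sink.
Min cut value = 6, edges: (0,1)

Min cut value: 6
Partition: S = [0], T = [1, 2, 3, 4, 5, 6, 7, 8, 9, 10, 11]
Cut edges: (0,1)

By max-flow min-cut theorem, max flow = min cut = 6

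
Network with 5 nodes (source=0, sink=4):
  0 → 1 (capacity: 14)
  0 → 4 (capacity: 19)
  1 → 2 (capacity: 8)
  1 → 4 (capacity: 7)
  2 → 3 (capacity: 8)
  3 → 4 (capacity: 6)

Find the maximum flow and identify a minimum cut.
Max flow = 32, Min cut edges: (0,4), (1,4), (3,4)

Maximum flow: 32
Minimum cut: (0,4), (1,4), (3,4)
Partition: S = [0, 1, 2, 3], T = [4]

Max-flow min-cut theorem verified: both equal 32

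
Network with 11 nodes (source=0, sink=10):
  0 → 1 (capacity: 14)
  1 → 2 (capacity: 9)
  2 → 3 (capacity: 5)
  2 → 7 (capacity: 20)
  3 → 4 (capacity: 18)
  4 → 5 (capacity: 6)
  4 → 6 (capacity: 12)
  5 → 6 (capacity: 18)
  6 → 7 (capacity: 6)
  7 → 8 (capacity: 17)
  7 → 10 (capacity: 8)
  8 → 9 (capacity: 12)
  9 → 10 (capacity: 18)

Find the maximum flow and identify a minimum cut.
Max flow = 9, Min cut edges: (1,2)

Maximum flow: 9
Minimum cut: (1,2)
Partition: S = [0, 1], T = [2, 3, 4, 5, 6, 7, 8, 9, 10]

Max-flow min-cut theorem verified: both equal 9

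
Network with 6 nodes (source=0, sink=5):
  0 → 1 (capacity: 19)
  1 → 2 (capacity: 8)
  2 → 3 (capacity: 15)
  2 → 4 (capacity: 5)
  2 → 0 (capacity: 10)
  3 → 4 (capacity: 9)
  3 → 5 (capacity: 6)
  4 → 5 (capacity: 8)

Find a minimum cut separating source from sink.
Min cut value = 8, edges: (1,2)

Min cut value: 8
Partition: S = [0, 1], T = [2, 3, 4, 5]
Cut edges: (1,2)

By max-flow min-cut theorem, max flow = min cut = 8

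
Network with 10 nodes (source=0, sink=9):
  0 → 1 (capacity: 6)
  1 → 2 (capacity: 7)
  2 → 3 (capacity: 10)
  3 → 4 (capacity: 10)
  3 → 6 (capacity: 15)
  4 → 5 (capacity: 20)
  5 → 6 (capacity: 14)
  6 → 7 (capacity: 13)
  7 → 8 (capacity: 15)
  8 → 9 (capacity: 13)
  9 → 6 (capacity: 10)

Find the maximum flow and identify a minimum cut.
Max flow = 6, Min cut edges: (0,1)

Maximum flow: 6
Minimum cut: (0,1)
Partition: S = [0], T = [1, 2, 3, 4, 5, 6, 7, 8, 9]

Max-flow min-cut theorem verified: both equal 6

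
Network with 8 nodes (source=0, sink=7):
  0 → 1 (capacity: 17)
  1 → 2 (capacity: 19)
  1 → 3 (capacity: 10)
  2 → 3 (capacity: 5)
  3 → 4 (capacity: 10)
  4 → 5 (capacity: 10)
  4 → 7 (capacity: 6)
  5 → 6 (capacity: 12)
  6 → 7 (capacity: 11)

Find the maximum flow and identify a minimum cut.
Max flow = 10, Min cut edges: (3,4)

Maximum flow: 10
Minimum cut: (3,4)
Partition: S = [0, 1, 2, 3], T = [4, 5, 6, 7]

Max-flow min-cut theorem verified: both equal 10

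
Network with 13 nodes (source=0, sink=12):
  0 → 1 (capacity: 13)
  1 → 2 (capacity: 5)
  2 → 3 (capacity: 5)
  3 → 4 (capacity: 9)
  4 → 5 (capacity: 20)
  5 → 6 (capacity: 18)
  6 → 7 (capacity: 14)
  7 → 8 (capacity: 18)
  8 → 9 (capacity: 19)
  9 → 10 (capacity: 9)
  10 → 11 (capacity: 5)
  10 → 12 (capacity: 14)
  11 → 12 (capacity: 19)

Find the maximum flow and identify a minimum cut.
Max flow = 5, Min cut edges: (2,3)

Maximum flow: 5
Minimum cut: (2,3)
Partition: S = [0, 1, 2], T = [3, 4, 5, 6, 7, 8, 9, 10, 11, 12]

Max-flow min-cut theorem verified: both equal 5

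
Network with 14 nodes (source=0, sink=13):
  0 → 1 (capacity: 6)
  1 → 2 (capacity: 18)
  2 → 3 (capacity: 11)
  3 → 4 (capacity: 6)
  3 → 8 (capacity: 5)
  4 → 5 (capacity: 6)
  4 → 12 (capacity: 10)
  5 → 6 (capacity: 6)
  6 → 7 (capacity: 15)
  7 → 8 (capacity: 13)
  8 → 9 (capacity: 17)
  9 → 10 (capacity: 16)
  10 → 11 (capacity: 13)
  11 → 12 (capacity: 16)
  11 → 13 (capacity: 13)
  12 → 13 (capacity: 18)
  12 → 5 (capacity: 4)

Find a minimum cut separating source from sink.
Min cut value = 6, edges: (0,1)

Min cut value: 6
Partition: S = [0], T = [1, 2, 3, 4, 5, 6, 7, 8, 9, 10, 11, 12, 13]
Cut edges: (0,1)

By max-flow min-cut theorem, max flow = min cut = 6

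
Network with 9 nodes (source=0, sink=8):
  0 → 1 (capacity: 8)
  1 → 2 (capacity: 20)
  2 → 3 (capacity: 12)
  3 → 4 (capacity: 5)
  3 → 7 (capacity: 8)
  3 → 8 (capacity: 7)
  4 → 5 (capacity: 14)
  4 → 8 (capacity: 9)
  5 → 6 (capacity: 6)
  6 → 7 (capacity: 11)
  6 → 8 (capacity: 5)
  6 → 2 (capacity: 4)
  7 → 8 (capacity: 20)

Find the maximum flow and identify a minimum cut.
Max flow = 8, Min cut edges: (0,1)

Maximum flow: 8
Minimum cut: (0,1)
Partition: S = [0], T = [1, 2, 3, 4, 5, 6, 7, 8]

Max-flow min-cut theorem verified: both equal 8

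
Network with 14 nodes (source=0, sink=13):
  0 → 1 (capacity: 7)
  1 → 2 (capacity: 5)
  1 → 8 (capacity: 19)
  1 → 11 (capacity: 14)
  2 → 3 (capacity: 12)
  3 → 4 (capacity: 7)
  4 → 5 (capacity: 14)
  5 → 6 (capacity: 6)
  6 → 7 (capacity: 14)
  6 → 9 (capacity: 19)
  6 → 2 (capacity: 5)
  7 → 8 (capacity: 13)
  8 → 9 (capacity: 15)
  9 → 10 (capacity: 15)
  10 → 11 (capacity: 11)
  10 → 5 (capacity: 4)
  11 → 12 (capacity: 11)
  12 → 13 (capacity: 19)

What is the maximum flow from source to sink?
Maximum flow = 7

Max flow: 7

Flow assignment:
  0 → 1: 7/7
  1 → 11: 7/14
  11 → 12: 7/11
  12 → 13: 7/19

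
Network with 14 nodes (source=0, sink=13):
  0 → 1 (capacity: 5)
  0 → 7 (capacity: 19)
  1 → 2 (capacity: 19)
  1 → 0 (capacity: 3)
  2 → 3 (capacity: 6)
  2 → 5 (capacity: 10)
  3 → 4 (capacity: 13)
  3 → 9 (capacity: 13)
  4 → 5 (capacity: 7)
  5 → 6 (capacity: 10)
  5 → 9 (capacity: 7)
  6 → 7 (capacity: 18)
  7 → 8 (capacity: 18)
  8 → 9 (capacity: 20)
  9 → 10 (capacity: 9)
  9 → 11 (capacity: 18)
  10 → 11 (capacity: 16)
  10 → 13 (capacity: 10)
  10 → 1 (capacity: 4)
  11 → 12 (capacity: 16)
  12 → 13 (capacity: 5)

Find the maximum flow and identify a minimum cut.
Max flow = 14, Min cut edges: (9,10), (12,13)

Maximum flow: 14
Minimum cut: (9,10), (12,13)
Partition: S = [0, 1, 2, 3, 4, 5, 6, 7, 8, 9, 11, 12], T = [10, 13]

Max-flow min-cut theorem verified: both equal 14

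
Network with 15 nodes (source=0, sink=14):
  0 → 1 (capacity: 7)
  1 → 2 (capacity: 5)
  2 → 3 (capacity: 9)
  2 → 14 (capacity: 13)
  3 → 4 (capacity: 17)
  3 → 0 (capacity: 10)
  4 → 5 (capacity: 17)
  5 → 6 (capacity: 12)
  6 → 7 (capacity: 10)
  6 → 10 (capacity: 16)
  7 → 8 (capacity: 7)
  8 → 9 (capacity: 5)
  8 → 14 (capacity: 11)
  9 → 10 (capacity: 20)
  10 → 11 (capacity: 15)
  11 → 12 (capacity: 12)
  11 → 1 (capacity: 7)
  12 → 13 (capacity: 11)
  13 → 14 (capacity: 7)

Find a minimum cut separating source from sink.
Min cut value = 5, edges: (1,2)

Min cut value: 5
Partition: S = [0, 1], T = [2, 3, 4, 5, 6, 7, 8, 9, 10, 11, 12, 13, 14]
Cut edges: (1,2)

By max-flow min-cut theorem, max flow = min cut = 5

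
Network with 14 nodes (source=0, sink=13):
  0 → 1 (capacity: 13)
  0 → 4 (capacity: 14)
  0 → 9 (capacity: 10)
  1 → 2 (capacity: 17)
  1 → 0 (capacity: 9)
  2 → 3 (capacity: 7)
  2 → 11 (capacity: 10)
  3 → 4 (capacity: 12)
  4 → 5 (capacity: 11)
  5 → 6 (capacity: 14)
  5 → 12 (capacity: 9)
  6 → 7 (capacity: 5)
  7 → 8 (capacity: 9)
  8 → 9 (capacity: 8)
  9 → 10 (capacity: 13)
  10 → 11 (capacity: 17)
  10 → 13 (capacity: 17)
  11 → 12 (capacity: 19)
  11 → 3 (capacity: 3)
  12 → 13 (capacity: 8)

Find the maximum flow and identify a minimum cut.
Max flow = 21, Min cut edges: (9,10), (12,13)

Maximum flow: 21
Minimum cut: (9,10), (12,13)
Partition: S = [0, 1, 2, 3, 4, 5, 6, 7, 8, 9, 11, 12], T = [10, 13]

Max-flow min-cut theorem verified: both equal 21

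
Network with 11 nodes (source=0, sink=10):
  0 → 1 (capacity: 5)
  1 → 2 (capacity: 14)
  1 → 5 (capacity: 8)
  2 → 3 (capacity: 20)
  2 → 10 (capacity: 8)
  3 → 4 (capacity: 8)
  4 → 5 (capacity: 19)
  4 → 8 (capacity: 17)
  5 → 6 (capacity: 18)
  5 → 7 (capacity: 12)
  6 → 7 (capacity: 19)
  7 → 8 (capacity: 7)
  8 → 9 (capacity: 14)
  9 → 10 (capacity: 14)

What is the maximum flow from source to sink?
Maximum flow = 5

Max flow: 5

Flow assignment:
  0 → 1: 5/5
  1 → 2: 5/14
  2 → 10: 5/8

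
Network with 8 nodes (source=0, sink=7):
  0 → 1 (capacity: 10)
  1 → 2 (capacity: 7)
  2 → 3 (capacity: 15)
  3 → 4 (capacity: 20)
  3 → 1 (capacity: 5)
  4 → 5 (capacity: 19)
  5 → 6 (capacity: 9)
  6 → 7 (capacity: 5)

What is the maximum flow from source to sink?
Maximum flow = 5

Max flow: 5

Flow assignment:
  0 → 1: 5/10
  1 → 2: 7/7
  2 → 3: 7/15
  3 → 4: 5/20
  3 → 1: 2/5
  4 → 5: 5/19
  5 → 6: 5/9
  6 → 7: 5/5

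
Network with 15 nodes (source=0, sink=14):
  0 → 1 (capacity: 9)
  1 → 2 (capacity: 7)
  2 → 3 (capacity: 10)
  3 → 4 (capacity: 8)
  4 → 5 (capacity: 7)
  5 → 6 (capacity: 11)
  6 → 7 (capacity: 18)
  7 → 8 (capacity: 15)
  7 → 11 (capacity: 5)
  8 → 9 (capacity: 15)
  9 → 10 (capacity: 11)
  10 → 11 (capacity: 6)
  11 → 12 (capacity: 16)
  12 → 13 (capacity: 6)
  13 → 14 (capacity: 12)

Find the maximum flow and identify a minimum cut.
Max flow = 6, Min cut edges: (12,13)

Maximum flow: 6
Minimum cut: (12,13)
Partition: S = [0, 1, 2, 3, 4, 5, 6, 7, 8, 9, 10, 11, 12], T = [13, 14]

Max-flow min-cut theorem verified: both equal 6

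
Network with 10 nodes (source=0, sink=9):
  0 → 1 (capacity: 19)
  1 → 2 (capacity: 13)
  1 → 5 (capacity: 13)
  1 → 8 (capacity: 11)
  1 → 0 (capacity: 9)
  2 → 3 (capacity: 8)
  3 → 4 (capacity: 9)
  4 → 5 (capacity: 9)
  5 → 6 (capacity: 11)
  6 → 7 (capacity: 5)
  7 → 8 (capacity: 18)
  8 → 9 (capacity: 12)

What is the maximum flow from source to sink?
Maximum flow = 12

Max flow: 12

Flow assignment:
  0 → 1: 12/19
  1 → 5: 5/13
  1 → 8: 7/11
  5 → 6: 5/11
  6 → 7: 5/5
  7 → 8: 5/18
  8 → 9: 12/12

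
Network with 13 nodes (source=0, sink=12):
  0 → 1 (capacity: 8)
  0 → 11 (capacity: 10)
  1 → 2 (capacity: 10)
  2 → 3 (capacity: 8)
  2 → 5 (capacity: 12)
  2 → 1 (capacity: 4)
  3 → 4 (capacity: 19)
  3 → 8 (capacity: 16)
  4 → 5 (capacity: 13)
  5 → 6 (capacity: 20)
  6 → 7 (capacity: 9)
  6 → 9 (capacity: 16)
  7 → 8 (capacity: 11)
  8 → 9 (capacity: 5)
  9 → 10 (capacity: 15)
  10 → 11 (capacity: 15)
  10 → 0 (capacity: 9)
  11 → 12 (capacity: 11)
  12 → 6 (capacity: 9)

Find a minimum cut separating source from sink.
Min cut value = 11, edges: (11,12)

Min cut value: 11
Partition: S = [0, 1, 2, 3, 4, 5, 6, 7, 8, 9, 10, 11], T = [12]
Cut edges: (11,12)

By max-flow min-cut theorem, max flow = min cut = 11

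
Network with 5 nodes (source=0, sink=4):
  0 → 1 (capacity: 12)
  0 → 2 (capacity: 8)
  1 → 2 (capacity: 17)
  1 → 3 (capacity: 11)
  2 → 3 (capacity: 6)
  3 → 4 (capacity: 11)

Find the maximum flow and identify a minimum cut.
Max flow = 11, Min cut edges: (3,4)

Maximum flow: 11
Minimum cut: (3,4)
Partition: S = [0, 1, 2, 3], T = [4]

Max-flow min-cut theorem verified: both equal 11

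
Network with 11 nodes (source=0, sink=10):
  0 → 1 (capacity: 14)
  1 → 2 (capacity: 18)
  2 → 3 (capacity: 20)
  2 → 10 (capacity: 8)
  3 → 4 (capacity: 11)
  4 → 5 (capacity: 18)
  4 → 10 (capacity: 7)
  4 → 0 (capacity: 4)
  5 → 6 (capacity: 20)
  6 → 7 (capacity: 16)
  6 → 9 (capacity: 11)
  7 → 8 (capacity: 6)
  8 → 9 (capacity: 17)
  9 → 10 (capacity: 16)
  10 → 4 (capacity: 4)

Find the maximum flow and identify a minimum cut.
Max flow = 14, Min cut edges: (0,1)

Maximum flow: 14
Minimum cut: (0,1)
Partition: S = [0], T = [1, 2, 3, 4, 5, 6, 7, 8, 9, 10]

Max-flow min-cut theorem verified: both equal 14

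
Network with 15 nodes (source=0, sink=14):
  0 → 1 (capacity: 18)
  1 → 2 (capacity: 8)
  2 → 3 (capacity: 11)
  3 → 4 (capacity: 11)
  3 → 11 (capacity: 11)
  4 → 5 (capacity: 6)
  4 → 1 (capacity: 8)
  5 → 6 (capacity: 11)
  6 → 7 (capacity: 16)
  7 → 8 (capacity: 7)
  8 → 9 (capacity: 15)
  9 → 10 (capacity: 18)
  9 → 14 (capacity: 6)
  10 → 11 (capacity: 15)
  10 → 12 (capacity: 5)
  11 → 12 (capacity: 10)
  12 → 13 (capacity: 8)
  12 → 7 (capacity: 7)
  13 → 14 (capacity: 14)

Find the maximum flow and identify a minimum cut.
Max flow = 8, Min cut edges: (1,2)

Maximum flow: 8
Minimum cut: (1,2)
Partition: S = [0, 1], T = [2, 3, 4, 5, 6, 7, 8, 9, 10, 11, 12, 13, 14]

Max-flow min-cut theorem verified: both equal 8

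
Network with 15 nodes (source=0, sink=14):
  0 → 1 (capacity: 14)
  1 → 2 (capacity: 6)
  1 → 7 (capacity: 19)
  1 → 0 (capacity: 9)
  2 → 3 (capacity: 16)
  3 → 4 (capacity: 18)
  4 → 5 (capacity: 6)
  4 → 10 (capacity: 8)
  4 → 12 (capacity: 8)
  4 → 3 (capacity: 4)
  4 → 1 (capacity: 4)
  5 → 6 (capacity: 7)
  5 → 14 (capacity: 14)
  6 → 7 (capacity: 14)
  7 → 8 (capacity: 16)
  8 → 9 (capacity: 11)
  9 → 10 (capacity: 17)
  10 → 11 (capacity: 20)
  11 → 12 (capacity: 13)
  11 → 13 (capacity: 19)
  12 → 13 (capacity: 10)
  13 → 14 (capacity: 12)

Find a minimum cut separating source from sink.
Min cut value = 14, edges: (0,1)

Min cut value: 14
Partition: S = [0], T = [1, 2, 3, 4, 5, 6, 7, 8, 9, 10, 11, 12, 13, 14]
Cut edges: (0,1)

By max-flow min-cut theorem, max flow = min cut = 14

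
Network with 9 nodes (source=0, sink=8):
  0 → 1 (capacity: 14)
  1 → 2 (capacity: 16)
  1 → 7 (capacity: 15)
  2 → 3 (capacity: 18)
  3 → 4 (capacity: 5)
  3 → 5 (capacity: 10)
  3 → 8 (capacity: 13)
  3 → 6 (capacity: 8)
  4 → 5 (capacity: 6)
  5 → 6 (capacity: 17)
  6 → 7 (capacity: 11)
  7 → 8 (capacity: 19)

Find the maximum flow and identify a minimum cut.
Max flow = 14, Min cut edges: (0,1)

Maximum flow: 14
Minimum cut: (0,1)
Partition: S = [0], T = [1, 2, 3, 4, 5, 6, 7, 8]

Max-flow min-cut theorem verified: both equal 14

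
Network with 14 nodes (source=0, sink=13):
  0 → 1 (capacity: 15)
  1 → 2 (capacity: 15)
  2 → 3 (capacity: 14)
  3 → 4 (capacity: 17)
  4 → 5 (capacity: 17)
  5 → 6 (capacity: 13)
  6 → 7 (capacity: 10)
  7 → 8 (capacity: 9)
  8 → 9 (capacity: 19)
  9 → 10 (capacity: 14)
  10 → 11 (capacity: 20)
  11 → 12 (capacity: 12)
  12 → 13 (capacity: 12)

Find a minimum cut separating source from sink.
Min cut value = 9, edges: (7,8)

Min cut value: 9
Partition: S = [0, 1, 2, 3, 4, 5, 6, 7], T = [8, 9, 10, 11, 12, 13]
Cut edges: (7,8)

By max-flow min-cut theorem, max flow = min cut = 9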